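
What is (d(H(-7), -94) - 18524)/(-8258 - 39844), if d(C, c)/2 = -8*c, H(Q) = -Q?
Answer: 8510/24051 ≈ 0.35383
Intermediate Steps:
d(C, c) = -16*c (d(C, c) = 2*(-8*c) = -16*c)
(d(H(-7), -94) - 18524)/(-8258 - 39844) = (-16*(-94) - 18524)/(-8258 - 39844) = (1504 - 18524)/(-48102) = -17020*(-1/48102) = 8510/24051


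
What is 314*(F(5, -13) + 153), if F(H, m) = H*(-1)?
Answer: 46472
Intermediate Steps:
F(H, m) = -H
314*(F(5, -13) + 153) = 314*(-1*5 + 153) = 314*(-5 + 153) = 314*148 = 46472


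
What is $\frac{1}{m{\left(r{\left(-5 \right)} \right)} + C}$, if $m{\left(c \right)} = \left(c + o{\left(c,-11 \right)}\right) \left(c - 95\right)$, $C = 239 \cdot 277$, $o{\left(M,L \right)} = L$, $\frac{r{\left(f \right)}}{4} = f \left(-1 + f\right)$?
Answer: $\frac{1}{68928} \approx 1.4508 \cdot 10^{-5}$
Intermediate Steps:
$r{\left(f \right)} = 4 f \left(-1 + f\right)$
$C = 66203$
$m{\left(c \right)} = \left(-95 + c\right) \left(-11 + c\right)$ ($m{\left(c \right)} = \left(c - 11\right) \left(c - 95\right) = \left(-11 + c\right) \left(-95 + c\right) = \left(-95 + c\right) \left(-11 + c\right)$)
$\frac{1}{m{\left(r{\left(-5 \right)} \right)} + C} = \frac{1}{\left(1045 + \left(4 \left(-5\right) \left(-1 - 5\right)\right)^{2} - 106 \cdot 4 \left(-5\right) \left(-1 - 5\right)\right) + 66203} = \frac{1}{\left(1045 + \left(4 \left(-5\right) \left(-6\right)\right)^{2} - 106 \cdot 4 \left(-5\right) \left(-6\right)\right) + 66203} = \frac{1}{\left(1045 + 120^{2} - 12720\right) + 66203} = \frac{1}{\left(1045 + 14400 - 12720\right) + 66203} = \frac{1}{2725 + 66203} = \frac{1}{68928}$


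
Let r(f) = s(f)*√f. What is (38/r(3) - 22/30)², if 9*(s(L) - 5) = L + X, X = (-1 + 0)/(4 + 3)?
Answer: 17736877/1010025 - 5852*√3/1675 ≈ 11.510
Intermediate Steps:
X = -⅐ (X = -1/7 = -1*⅐ = -⅐ ≈ -0.14286)
s(L) = 314/63 + L/9 (s(L) = 5 + (L - ⅐)/9 = 5 + (-⅐ + L)/9 = 5 + (-1/63 + L/9) = 314/63 + L/9)
r(f) = √f*(314/63 + f/9) (r(f) = (314/63 + f/9)*√f = √f*(314/63 + f/9))
(38/r(3) - 22/30)² = (38/((√3*(314 + 7*3)/63)) - 22/30)² = (38/((√3*(314 + 21)/63)) - 22*1/30)² = (38/(((1/63)*√3*335)) - 11/15)² = (38/((335*√3/63)) - 11/15)² = (38*(21*√3/335) - 11/15)² = (798*√3/335 - 11/15)² = (-11/15 + 798*√3/335)²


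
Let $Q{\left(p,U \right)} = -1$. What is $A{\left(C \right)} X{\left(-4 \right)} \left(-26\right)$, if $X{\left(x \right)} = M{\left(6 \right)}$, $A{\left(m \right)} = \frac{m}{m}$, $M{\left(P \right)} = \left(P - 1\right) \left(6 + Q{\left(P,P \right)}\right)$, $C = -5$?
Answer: $-650$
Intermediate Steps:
$M{\left(P \right)} = -5 + 5 P$ ($M{\left(P \right)} = \left(P - 1\right) \left(6 - 1\right) = \left(-1 + P\right) 5 = -5 + 5 P$)
$A{\left(m \right)} = 1$
$X{\left(x \right)} = 25$ ($X{\left(x \right)} = -5 + 5 \cdot 6 = -5 + 30 = 25$)
$A{\left(C \right)} X{\left(-4 \right)} \left(-26\right) = 1 \cdot 25 \left(-26\right) = 25 \left(-26\right) = -650$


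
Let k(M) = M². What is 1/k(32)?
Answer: 1/1024 ≈ 0.00097656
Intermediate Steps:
1/k(32) = 1/(32²) = 1/1024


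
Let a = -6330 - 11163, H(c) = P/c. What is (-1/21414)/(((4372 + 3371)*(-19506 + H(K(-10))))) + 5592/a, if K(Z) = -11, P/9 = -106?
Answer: -9431495716640885/29503783006323192 ≈ -0.31967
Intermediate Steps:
P = -954 (P = 9*(-106) = -954)
H(c) = -954/c
a = -17493
(-1/21414)/(((4372 + 3371)*(-19506 + H(K(-10))))) + 5592/a = (-1/21414)/(((4372 + 3371)*(-19506 - 954/(-11)))) + 5592/(-17493) = (-1*1/21414)/((7743*(-19506 - 954*(-1/11)))) + 5592*(-1/17493) = -1/(7743*(-19506 + 954/11))/21414 - 1864/5831 = -1/(21414*(7743*(-213612/11))) - 1864/5831 = -1/(21414*(-1653997716/11)) - 1864/5831 = -1/21414*(-11/1653997716) - 1864/5831 = 11/35418707090424 - 1864/5831 = -9431495716640885/29503783006323192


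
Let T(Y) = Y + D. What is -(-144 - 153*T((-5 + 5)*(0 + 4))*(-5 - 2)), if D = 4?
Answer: -4140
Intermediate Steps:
T(Y) = 4 + Y (T(Y) = Y + 4 = 4 + Y)
-(-144 - 153*T((-5 + 5)*(0 + 4))*(-5 - 2)) = -(-144 - 153*(4 + (-5 + 5)*(0 + 4))*(-5 - 2)) = -(-144 - 153*(4 + 0*4)*(-7)) = -(-144 - 153*(4 + 0)*(-7)) = -(-144 - 612*(-7)) = -(-144 - 153*(-28)) = -(-144 + 4284) = -1*4140 = -4140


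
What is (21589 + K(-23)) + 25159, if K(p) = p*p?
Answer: 47277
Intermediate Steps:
K(p) = p²
(21589 + K(-23)) + 25159 = (21589 + (-23)²) + 25159 = (21589 + 529) + 25159 = 22118 + 25159 = 47277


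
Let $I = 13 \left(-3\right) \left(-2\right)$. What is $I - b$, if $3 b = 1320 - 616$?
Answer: $- \frac{470}{3} \approx -156.67$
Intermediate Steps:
$b = \frac{704}{3}$ ($b = \frac{1320 - 616}{3} = \frac{1}{3} \cdot 704 = \frac{704}{3} \approx 234.67$)
$I = 78$ ($I = \left(-39\right) \left(-2\right) = 78$)
$I - b = 78 - \frac{704}{3} = - \frac{470}{3}$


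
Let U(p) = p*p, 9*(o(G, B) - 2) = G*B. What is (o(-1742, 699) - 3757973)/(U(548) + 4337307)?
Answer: -11679799/13912833 ≈ -0.83950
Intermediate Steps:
o(G, B) = 2 + B*G/9 (o(G, B) = 2 + (G*B)/9 = 2 + (B*G)/9 = 2 + B*G/9)
U(p) = p**2
(o(-1742, 699) - 3757973)/(U(548) + 4337307) = ((2 + (1/9)*699*(-1742)) - 3757973)/(548**2 + 4337307) = ((2 - 405886/3) - 3757973)/(300304 + 4337307) = (-405880/3 - 3757973)/4637611 = -11679799/3*1/4637611 = -11679799/13912833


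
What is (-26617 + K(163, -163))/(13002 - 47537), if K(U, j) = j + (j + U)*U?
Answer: 5356/6907 ≈ 0.77544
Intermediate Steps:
K(U, j) = j + U*(U + j) (K(U, j) = j + (U + j)*U = j + U*(U + j))
(-26617 + K(163, -163))/(13002 - 47537) = (-26617 + (-163 + 163**2 + 163*(-163)))/(13002 - 47537) = (-26617 + (-163 + 26569 - 26569))/(-34535) = (-26617 - 163)*(-1/34535) = -26780*(-1/34535) = 5356/6907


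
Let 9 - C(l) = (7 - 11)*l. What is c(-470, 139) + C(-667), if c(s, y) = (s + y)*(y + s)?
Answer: 106902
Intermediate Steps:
c(s, y) = (s + y)**2 (c(s, y) = (s + y)*(s + y) = (s + y)**2)
C(l) = 9 + 4*l (C(l) = 9 - (7 - 11)*l = 9 - (-4)*l = 9 + 4*l)
c(-470, 139) + C(-667) = (-470 + 139)**2 + (9 + 4*(-667)) = (-331)**2 + (9 - 2668) = 109561 - 2659 = 106902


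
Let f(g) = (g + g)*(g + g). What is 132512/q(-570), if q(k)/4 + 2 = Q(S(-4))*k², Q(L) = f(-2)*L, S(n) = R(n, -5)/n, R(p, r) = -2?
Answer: 16564/1299599 ≈ 0.012745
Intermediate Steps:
f(g) = 4*g² (f(g) = (2*g)*(2*g) = 4*g²)
S(n) = -2/n
Q(L) = 16*L (Q(L) = (4*(-2)²)*L = (4*4)*L = 16*L)
q(k) = -8 + 32*k² (q(k) = -8 + 4*((16*(-2/(-4)))*k²) = -8 + 4*((16*(-2*(-¼)))*k²) = -8 + 4*((16*(½))*k²) = -8 + 4*(8*k²) = -8 + 32*k²)
132512/q(-570) = 132512/(-8 + 32*(-570)²) = 132512/(-8 + 32*324900) = 132512/(-8 + 10396800) = 132512/10396792 = 132512*(1/10396792) = 16564/1299599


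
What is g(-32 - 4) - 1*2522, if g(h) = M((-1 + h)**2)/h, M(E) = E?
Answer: -92161/36 ≈ -2560.0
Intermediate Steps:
g(h) = (-1 + h)**2/h
g(-32 - 4) - 1*2522 = (-1 + (-32 - 4))**2/(-32 - 4) - 1*2522 = (-1 - 36)**2/(-36) - 2522 = -1/36*(-37)**2 - 2522 = -1/36*1369 - 2522 = -1369/36 - 2522 = -92161/36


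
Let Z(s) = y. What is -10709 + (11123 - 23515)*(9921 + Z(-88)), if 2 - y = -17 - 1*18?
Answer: -123410245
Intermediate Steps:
y = 37 (y = 2 - (-17 - 1*18) = 2 - (-17 - 18) = 2 - 1*(-35) = 2 + 35 = 37)
Z(s) = 37
-10709 + (11123 - 23515)*(9921 + Z(-88)) = -10709 + (11123 - 23515)*(9921 + 37) = -10709 - 12392*9958 = -10709 - 123399536 = -123410245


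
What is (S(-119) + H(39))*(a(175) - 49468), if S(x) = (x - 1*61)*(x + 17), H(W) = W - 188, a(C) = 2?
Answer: -900825326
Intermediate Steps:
H(W) = -188 + W
S(x) = (-61 + x)*(17 + x) (S(x) = (x - 61)*(17 + x) = (-61 + x)*(17 + x))
(S(-119) + H(39))*(a(175) - 49468) = ((-1037 + (-119)**2 - 44*(-119)) + (-188 + 39))*(2 - 49468) = ((-1037 + 14161 + 5236) - 149)*(-49466) = (18360 - 149)*(-49466) = 18211*(-49466) = -900825326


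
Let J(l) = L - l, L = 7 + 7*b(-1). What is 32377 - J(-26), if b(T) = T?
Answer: 32351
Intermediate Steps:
L = 0 (L = 7 + 7*(-1) = 7 - 7 = 0)
J(l) = -l (J(l) = 0 - l = -l)
32377 - J(-26) = 32377 - (-1)*(-26) = 32377 - 1*26 = 32377 - 26 = 32351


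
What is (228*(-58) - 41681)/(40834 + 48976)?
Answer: -10981/17962 ≈ -0.61135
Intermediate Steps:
(228*(-58) - 41681)/(40834 + 48976) = (-13224 - 41681)/89810 = -54905*1/89810 = -10981/17962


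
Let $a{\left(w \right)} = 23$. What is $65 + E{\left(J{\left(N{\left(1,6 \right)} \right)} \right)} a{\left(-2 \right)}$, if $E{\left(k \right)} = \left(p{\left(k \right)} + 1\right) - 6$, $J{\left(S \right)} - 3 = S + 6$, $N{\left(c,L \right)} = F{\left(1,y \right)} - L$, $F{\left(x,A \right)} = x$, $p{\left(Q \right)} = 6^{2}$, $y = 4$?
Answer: $778$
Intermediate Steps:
$p{\left(Q \right)} = 36$
$N{\left(c,L \right)} = 1 - L$
$J{\left(S \right)} = 9 + S$ ($J{\left(S \right)} = 3 + \left(S + 6\right) = 3 + \left(6 + S\right) = 9 + S$)
$E{\left(k \right)} = 31$ ($E{\left(k \right)} = \left(36 + 1\right) - 6 = 37 - 6 = 31$)
$65 + E{\left(J{\left(N{\left(1,6 \right)} \right)} \right)} a{\left(-2 \right)} = 65 + 31 \cdot 23 = 65 + 713 = 778$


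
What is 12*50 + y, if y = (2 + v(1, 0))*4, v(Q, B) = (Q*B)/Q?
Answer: 608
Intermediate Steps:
v(Q, B) = B (v(Q, B) = (B*Q)/Q = B)
y = 8 (y = (2 + 0)*4 = 2*4 = 8)
12*50 + y = 12*50 + 8 = 600 + 8 = 608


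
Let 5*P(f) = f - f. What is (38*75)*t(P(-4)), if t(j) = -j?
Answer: 0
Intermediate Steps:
P(f) = 0 (P(f) = (f - f)/5 = (⅕)*0 = 0)
(38*75)*t(P(-4)) = (38*75)*(-1*0) = 2850*0 = 0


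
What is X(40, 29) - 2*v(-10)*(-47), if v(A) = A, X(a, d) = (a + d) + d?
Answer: -842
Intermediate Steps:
X(a, d) = a + 2*d
X(40, 29) - 2*v(-10)*(-47) = (40 + 2*29) - 2*(-10)*(-47) = (40 + 58) + 20*(-47) = 98 - 940 = -842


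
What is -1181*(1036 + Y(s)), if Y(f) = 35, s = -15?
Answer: -1264851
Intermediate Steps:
-1181*(1036 + Y(s)) = -1181*(1036 + 35) = -1181*1071 = -1264851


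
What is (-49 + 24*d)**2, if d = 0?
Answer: 2401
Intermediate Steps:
(-49 + 24*d)**2 = (-49 + 24*0)**2 = (-49 + 0)**2 = (-49)**2 = 2401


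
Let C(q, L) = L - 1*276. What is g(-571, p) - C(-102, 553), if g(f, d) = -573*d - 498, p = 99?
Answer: -57502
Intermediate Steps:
C(q, L) = -276 + L (C(q, L) = L - 276 = -276 + L)
g(f, d) = -498 - 573*d
g(-571, p) - C(-102, 553) = (-498 - 573*99) - (-276 + 553) = (-498 - 56727) - 1*277 = -57225 - 277 = -57502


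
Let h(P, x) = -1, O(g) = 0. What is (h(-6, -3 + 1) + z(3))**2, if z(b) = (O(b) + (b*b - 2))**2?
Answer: 2304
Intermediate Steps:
z(b) = (-2 + b**2)**2 (z(b) = (0 + (b*b - 2))**2 = (0 + (b**2 - 2))**2 = (0 + (-2 + b**2))**2 = (-2 + b**2)**2)
(h(-6, -3 + 1) + z(3))**2 = (-1 + (-2 + 3**2)**2)**2 = (-1 + (-2 + 9)**2)**2 = (-1 + 7**2)**2 = (-1 + 49)**2 = 48**2 = 2304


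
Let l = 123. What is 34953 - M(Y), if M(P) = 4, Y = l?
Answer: 34949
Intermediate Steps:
Y = 123
34953 - M(Y) = 34953 - 1*4 = 34953 - 4 = 34949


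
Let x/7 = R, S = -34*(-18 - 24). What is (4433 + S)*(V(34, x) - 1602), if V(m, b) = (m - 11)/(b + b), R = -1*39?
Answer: -5126704615/546 ≈ -9.3896e+6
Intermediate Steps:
S = 1428 (S = -34*(-42) = 1428)
R = -39
x = -273 (x = 7*(-39) = -273)
V(m, b) = (-11 + m)/(2*b) (V(m, b) = (-11 + m)/((2*b)) = (-11 + m)*(1/(2*b)) = (-11 + m)/(2*b))
(4433 + S)*(V(34, x) - 1602) = (4433 + 1428)*((½)*(-11 + 34)/(-273) - 1602) = 5861*((½)*(-1/273)*23 - 1602) = 5861*(-23/546 - 1602) = 5861*(-874715/546) = -5126704615/546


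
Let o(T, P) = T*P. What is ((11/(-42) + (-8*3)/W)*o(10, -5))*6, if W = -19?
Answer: -39950/133 ≈ -300.38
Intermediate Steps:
o(T, P) = P*T
((11/(-42) + (-8*3)/W)*o(10, -5))*6 = ((11/(-42) - 8*3/(-19))*(-5*10))*6 = ((11*(-1/42) - 24*(-1/19))*(-50))*6 = ((-11/42 + 24/19)*(-50))*6 = ((799/798)*(-50))*6 = -19975/399*6 = -39950/133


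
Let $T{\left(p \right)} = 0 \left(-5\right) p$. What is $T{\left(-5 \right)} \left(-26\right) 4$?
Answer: $0$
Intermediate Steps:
$T{\left(p \right)} = 0$ ($T{\left(p \right)} = 0 p = 0$)
$T{\left(-5 \right)} \left(-26\right) 4 = 0 \left(-26\right) 4 = 0 \cdot 4 = 0$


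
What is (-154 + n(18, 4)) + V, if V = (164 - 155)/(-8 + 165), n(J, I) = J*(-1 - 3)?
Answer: -35473/157 ≈ -225.94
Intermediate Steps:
n(J, I) = -4*J (n(J, I) = J*(-4) = -4*J)
V = 9/157 ≈ 0.057325
(-154 + n(18, 4)) + V = (-154 - 4*18) + 9/157 = (-154 - 72) + 9/157 = -226 + 9/157 = -35473/157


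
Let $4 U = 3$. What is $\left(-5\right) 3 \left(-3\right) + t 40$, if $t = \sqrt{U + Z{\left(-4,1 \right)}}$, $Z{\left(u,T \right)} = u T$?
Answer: $45 + 20 i \sqrt{13} \approx 45.0 + 72.111 i$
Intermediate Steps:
$U = \frac{3}{4}$ ($U = \frac{1}{4} \cdot 3 = \frac{3}{4} \approx 0.75$)
$Z{\left(u,T \right)} = T u$
$t = \frac{i \sqrt{13}}{2}$ ($t = \sqrt{\frac{3}{4} + 1 \left(-4\right)} = \sqrt{\frac{3}{4} - 4} = \sqrt{- \frac{13}{4}} = \frac{i \sqrt{13}}{2} \approx 1.8028 i$)
$\left(-5\right) 3 \left(-3\right) + t 40 = \left(-5\right) 3 \left(-3\right) + \frac{i \sqrt{13}}{2} \cdot 40 = \left(-15\right) \left(-3\right) + 20 i \sqrt{13} = 45 + 20 i \sqrt{13}$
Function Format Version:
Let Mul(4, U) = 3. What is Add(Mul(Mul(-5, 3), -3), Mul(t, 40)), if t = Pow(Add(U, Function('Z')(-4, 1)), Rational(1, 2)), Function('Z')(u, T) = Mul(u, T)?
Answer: Add(45, Mul(20, I, Pow(13, Rational(1, 2)))) ≈ Add(45.000, Mul(72.111, I))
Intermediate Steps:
U = Rational(3, 4) (U = Mul(Rational(1, 4), 3) = Rational(3, 4) ≈ 0.75000)
Function('Z')(u, T) = Mul(T, u)
t = Mul(Rational(1, 2), I, Pow(13, Rational(1, 2))) (t = Pow(Add(Rational(3, 4), Mul(1, -4)), Rational(1, 2)) = Pow(Add(Rational(3, 4), -4), Rational(1, 2)) = Pow(Rational(-13, 4), Rational(1, 2)) = Mul(Rational(1, 2), I, Pow(13, Rational(1, 2))) ≈ Mul(1.8028, I))
Add(Mul(Mul(-5, 3), -3), Mul(t, 40)) = Add(Mul(Mul(-5, 3), -3), Mul(Mul(Rational(1, 2), I, Pow(13, Rational(1, 2))), 40)) = Add(Mul(-15, -3), Mul(20, I, Pow(13, Rational(1, 2)))) = Add(45, Mul(20, I, Pow(13, Rational(1, 2))))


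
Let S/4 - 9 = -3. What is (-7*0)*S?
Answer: 0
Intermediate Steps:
S = 24 (S = 36 + 4*(-3) = 36 - 12 = 24)
(-7*0)*S = -7*0*24 = 0*24 = 0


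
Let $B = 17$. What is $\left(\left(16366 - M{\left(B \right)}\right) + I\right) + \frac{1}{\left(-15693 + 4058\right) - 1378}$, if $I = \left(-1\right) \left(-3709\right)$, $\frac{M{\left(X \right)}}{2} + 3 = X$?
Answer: $\frac{260871610}{13013} \approx 20047.0$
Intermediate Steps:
$M{\left(X \right)} = -6 + 2 X$
$I = 3709$
$\left(\left(16366 - M{\left(B \right)}\right) + I\right) + \frac{1}{\left(-15693 + 4058\right) - 1378} = \left(\left(16366 - \left(-6 + 2 \cdot 17\right)\right) + 3709\right) + \frac{1}{\left(-15693 + 4058\right) - 1378} = \left(\left(16366 - \left(-6 + 34\right)\right) + 3709\right) + \frac{1}{-11635 - 1378} = \left(\left(16366 - 28\right) + 3709\right) + \frac{1}{-13013} = \left(\left(16366 - 28\right) + 3709\right) - \frac{1}{13013} = \left(16338 + 3709\right) - \frac{1}{13013} = 20047 - \frac{1}{13013} = \frac{260871610}{13013}$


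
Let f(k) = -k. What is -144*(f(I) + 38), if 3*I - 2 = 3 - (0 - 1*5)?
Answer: -4992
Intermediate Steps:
I = 10/3 (I = 2/3 + (3 - (0 - 1*5))/3 = 2/3 + (3 - (0 - 5))/3 = 2/3 + (3 - 1*(-5))/3 = 2/3 + (3 + 5)/3 = 2/3 + (1/3)*8 = 2/3 + 8/3 = 10/3 ≈ 3.3333)
-144*(f(I) + 38) = -144*(-1*10/3 + 38) = -144*(-10/3 + 38) = -144*104/3 = -4992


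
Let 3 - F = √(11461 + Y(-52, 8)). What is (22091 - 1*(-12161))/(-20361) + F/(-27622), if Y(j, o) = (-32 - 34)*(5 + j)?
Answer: -946169827/562411542 + √14563/27622 ≈ -1.6780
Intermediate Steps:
Y(j, o) = -330 - 66*j (Y(j, o) = -66*(5 + j) = -330 - 66*j)
F = 3 - √14563 (F = 3 - √(11461 + (-330 - 66*(-52))) = 3 - √(11461 + (-330 + 3432)) = 3 - √(11461 + 3102) = 3 - √14563 ≈ -117.68)
(22091 - 1*(-12161))/(-20361) + F/(-27622) = (22091 - 1*(-12161))/(-20361) + (3 - √14563)/(-27622) = (22091 + 12161)*(-1/20361) + (3 - √14563)*(-1/27622) = 34252*(-1/20361) + (-3/27622 + √14563/27622) = -34252/20361 + (-3/27622 + √14563/27622) = -946169827/562411542 + √14563/27622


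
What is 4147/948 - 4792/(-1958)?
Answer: 6331321/928092 ≈ 6.8219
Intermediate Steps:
4147/948 - 4792/(-1958) = 4147*(1/948) - 4792*(-1/1958) = 4147/948 + 2396/979 = 6331321/928092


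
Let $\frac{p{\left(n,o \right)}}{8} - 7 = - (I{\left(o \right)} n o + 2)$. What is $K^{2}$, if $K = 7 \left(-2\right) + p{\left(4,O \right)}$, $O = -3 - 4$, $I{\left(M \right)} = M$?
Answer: $2377764$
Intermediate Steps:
$O = -7$
$p{\left(n,o \right)} = 40 - 8 n o^{2}$ ($p{\left(n,o \right)} = 56 + 8 \left(- (o n o + 2)\right) = 56 + 8 \left(- (n o o + 2)\right) = 56 + 8 \left(- (n o^{2} + 2)\right) = 56 + 8 \left(- (2 + n o^{2})\right) = 56 + 8 \left(-2 - n o^{2}\right) = 56 - \left(16 + 8 n o^{2}\right) = 40 - 8 n o^{2}$)
$K = -1542$ ($K = 7 \left(-2\right) + \left(40 - 32 \left(-7\right)^{2}\right) = -14 + \left(40 - 32 \cdot 49\right) = -14 + \left(40 - 1568\right) = -14 - 1528 = -1542$)
$K^{2} = \left(-1542\right)^{2} = 2377764$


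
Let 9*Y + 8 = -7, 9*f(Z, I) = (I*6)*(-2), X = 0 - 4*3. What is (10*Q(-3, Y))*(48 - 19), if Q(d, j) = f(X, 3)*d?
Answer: 3480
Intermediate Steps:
X = -12 (X = 0 - 12 = -12)
f(Z, I) = -4*I/3 (f(Z, I) = ((I*6)*(-2))/9 = ((6*I)*(-2))/9 = (-12*I)/9 = -4*I/3)
Y = -5/3 (Y = -8/9 + (⅑)*(-7) = -8/9 - 7/9 = -5/3 ≈ -1.6667)
Q(d, j) = -4*d (Q(d, j) = (-4/3*3)*d = -4*d)
(10*Q(-3, Y))*(48 - 19) = (10*(-4*(-3)))*(48 - 19) = (10*12)*29 = 120*29 = 3480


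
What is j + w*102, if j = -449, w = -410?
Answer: -42269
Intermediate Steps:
j + w*102 = -449 - 410*102 = -449 - 41820 = -42269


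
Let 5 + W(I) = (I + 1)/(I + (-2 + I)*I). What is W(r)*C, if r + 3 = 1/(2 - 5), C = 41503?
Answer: -27848513/130 ≈ -2.1422e+5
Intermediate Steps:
r = -10/3 (r = -3 + 1/(2 - 5) = -3 + 1/(-3) = -3 - ⅓ = -10/3 ≈ -3.3333)
W(I) = -5 + (1 + I)/(I + I*(-2 + I)) (W(I) = -5 + (I + 1)/(I + (-2 + I)*I) = -5 + (1 + I)/(I + I*(-2 + I)))
W(r)*C = ((1 - 5*(-10/3)² + 6*(-10/3))/((-10/3)*(-1 - 10/3)))*41503 = -3*(1 - 5*100/9 - 20)/(10*(-13/3))*41503 = -3/10*(-3/13)*(1 - 500/9 - 20)*41503 = -3/10*(-3/13)*(-671/9)*41503 = -671/130*41503 = -27848513/130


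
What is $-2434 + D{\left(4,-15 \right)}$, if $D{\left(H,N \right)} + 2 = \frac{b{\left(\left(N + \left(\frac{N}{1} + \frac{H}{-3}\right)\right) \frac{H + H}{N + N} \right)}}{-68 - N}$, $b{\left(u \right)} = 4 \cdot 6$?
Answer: $- \frac{129132}{53} \approx -2436.5$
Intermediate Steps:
$b{\left(u \right)} = 24$
$D{\left(H,N \right)} = -2 + \frac{24}{-68 - N}$
$-2434 + D{\left(4,-15 \right)} = -2434 + \frac{2 \left(-80 - -15\right)}{68 - 15} = -2434 + \frac{2 \left(-80 + 15\right)}{53} = -2434 + 2 \cdot \frac{1}{53} \left(-65\right) = -2434 - \frac{130}{53} = - \frac{129132}{53}$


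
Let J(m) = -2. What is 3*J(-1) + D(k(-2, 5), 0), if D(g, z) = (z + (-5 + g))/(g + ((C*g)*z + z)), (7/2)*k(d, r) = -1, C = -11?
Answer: 25/2 ≈ 12.500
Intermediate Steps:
k(d, r) = -2/7 (k(d, r) = (2/7)*(-1) = -2/7)
D(g, z) = (-5 + g + z)/(g + z - 11*g*z) (D(g, z) = (z + (-5 + g))/(g + ((-11*g)*z + z)) = (-5 + g + z)/(g + (-11*g*z + z)) = (-5 + g + z)/(g + (z - 11*g*z)) = (-5 + g + z)/(g + z - 11*g*z))
3*J(-1) + D(k(-2, 5), 0) = 3*(-2) + (-5 - 2/7 + 0)/(-2/7 + 0 - 11*(-2/7)*0) = -6 - 37/7/(-2/7 + 0 + 0) = -6 - 37/7/(-2/7) = -6 - 7/2*(-37/7) = -6 + 37/2 = 25/2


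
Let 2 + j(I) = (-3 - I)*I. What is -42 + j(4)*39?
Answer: -1212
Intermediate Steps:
j(I) = -2 + I*(-3 - I) (j(I) = -2 + (-3 - I)*I = -2 + I*(-3 - I))
-42 + j(4)*39 = -42 + (-2 - 1*4² - 3*4)*39 = -42 + (-2 - 1*16 - 12)*39 = -42 + (-2 - 16 - 12)*39 = -42 - 30*39 = -42 - 1170 = -1212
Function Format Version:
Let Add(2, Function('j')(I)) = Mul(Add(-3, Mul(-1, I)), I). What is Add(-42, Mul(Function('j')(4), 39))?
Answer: -1212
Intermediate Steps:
Function('j')(I) = Add(-2, Mul(I, Add(-3, Mul(-1, I)))) (Function('j')(I) = Add(-2, Mul(Add(-3, Mul(-1, I)), I)) = Add(-2, Mul(I, Add(-3, Mul(-1, I)))))
Add(-42, Mul(Function('j')(4), 39)) = Add(-42, Mul(Add(-2, Mul(-1, Pow(4, 2)), Mul(-3, 4)), 39)) = Add(-42, Mul(Add(-2, Mul(-1, 16), -12), 39)) = Add(-42, Mul(Add(-2, -16, -12), 39)) = Add(-42, Mul(-30, 39)) = Add(-42, -1170) = -1212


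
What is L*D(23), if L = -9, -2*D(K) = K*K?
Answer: 4761/2 ≈ 2380.5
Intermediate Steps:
D(K) = -K²/2 (D(K) = -K*K/2 = -K²/2)
L*D(23) = -(-9)*23²/2 = -(-9)*529/2 = -9*(-529/2) = 4761/2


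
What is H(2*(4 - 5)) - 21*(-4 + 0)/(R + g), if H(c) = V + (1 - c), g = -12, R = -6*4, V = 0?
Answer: ⅔ ≈ 0.66667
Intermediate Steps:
R = -24
H(c) = 1 - c (H(c) = 0 + (1 - c) = 1 - c)
H(2*(4 - 5)) - 21*(-4 + 0)/(R + g) = (1 - 2*(4 - 5)) - 21*(-4 + 0)/(-24 - 12) = (1 - 2*(-1)) - (-84)/(-36) = (1 - 1*(-2)) - (-84)*(-1)/36 = (1 + 2) - 21*⅑ = 3 - 7/3 = ⅔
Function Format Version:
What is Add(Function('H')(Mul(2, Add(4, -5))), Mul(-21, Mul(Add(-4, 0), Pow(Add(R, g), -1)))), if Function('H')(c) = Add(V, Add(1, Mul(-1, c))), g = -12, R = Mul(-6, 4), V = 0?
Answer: Rational(2, 3) ≈ 0.66667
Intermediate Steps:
R = -24
Function('H')(c) = Add(1, Mul(-1, c)) (Function('H')(c) = Add(0, Add(1, Mul(-1, c))) = Add(1, Mul(-1, c)))
Add(Function('H')(Mul(2, Add(4, -5))), Mul(-21, Mul(Add(-4, 0), Pow(Add(R, g), -1)))) = Add(Add(1, Mul(-1, Mul(2, Add(4, -5)))), Mul(-21, Mul(Add(-4, 0), Pow(Add(-24, -12), -1)))) = Add(Add(1, Mul(-1, Mul(2, -1))), Mul(-21, Mul(-4, Pow(-36, -1)))) = Add(Add(1, Mul(-1, -2)), Mul(-21, Mul(-4, Rational(-1, 36)))) = Add(Add(1, 2), Mul(-21, Rational(1, 9))) = Add(3, Rational(-7, 3)) = Rational(2, 3)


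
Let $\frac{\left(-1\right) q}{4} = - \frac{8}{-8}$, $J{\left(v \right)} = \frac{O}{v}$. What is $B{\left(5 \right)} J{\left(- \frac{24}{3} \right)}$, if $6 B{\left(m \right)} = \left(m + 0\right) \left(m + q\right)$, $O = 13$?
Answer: $- \frac{65}{48} \approx -1.3542$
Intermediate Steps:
$J{\left(v \right)} = \frac{13}{v}$
$q = -4$ ($q = - 4 \left(- \frac{8}{-8}\right) = - 4 \left(\left(-8\right) \left(- \frac{1}{8}\right)\right) = \left(-4\right) 1 = -4$)
$B{\left(m \right)} = \frac{m \left(-4 + m\right)}{6}$ ($B{\left(m \right)} = \frac{\left(m + 0\right) \left(m - 4\right)}{6} = \frac{m \left(-4 + m\right)}{6}$)
$B{\left(5 \right)} J{\left(- \frac{24}{3} \right)} = \frac{1}{6} \cdot 5 \left(-4 + 5\right) \frac{13}{\left(-24\right) \frac{1}{3}} = \frac{1}{6} \cdot 5 \cdot 1 \frac{13}{\left(-24\right) \frac{1}{3}} = \frac{5 \frac{13}{-8}}{6} = \frac{5 \cdot 13 \left(- \frac{1}{8}\right)}{6} = \frac{5}{6} \left(- \frac{13}{8}\right) = - \frac{65}{48}$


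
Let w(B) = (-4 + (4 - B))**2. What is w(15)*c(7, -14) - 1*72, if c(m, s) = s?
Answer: -3222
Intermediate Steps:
w(B) = B**2 (w(B) = (-B)**2 = B**2)
w(15)*c(7, -14) - 1*72 = 15**2*(-14) - 1*72 = 225*(-14) - 72 = -3150 - 72 = -3222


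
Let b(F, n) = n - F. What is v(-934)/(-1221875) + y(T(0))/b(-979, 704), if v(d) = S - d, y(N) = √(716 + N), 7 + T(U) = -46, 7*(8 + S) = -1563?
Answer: -4919/8553125 + √663/1683 ≈ 0.014724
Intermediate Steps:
S = -1619/7 (S = -8 + (⅐)*(-1563) = -8 - 1563/7 = -1619/7 ≈ -231.29)
T(U) = -53 (T(U) = -7 - 46 = -53)
v(d) = -1619/7 - d
v(-934)/(-1221875) + y(T(0))/b(-979, 704) = (-1619/7 - 1*(-934))/(-1221875) + √(716 - 53)/(704 - 1*(-979)) = (-1619/7 + 934)*(-1/1221875) + √663/(704 + 979) = (4919/7)*(-1/1221875) + √663/1683 = -4919/8553125 + √663*(1/1683) = -4919/8553125 + √663/1683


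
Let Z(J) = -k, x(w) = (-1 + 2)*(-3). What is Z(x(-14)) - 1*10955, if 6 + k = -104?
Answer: -10845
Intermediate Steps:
k = -110 (k = -6 - 104 = -110)
x(w) = -3 (x(w) = 1*(-3) = -3)
Z(J) = 110 (Z(J) = -1*(-110) = 110)
Z(x(-14)) - 1*10955 = 110 - 1*10955 = 110 - 10955 = -10845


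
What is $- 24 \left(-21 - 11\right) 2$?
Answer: $1536$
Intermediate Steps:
$- 24 \left(-21 - 11\right) 2 = \left(-24\right) \left(-32\right) 2 = 768 \cdot 2 = 1536$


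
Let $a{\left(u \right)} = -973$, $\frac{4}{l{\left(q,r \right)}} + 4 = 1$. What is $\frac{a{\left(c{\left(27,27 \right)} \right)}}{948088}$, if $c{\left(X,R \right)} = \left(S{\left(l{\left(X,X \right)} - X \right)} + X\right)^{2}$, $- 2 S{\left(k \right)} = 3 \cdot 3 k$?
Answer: $- \frac{973}{948088} \approx -0.0010263$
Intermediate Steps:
$l{\left(q,r \right)} = - \frac{4}{3}$ ($l{\left(q,r \right)} = \frac{4}{-4 + 1} = \frac{4}{-3} = 4 \left(- \frac{1}{3}\right) = - \frac{4}{3}$)
$S{\left(k \right)} = - \frac{9 k}{2}$ ($S{\left(k \right)} = - \frac{3 \cdot 3 k}{2} = - \frac{9 k}{2}$)
$c{\left(X,R \right)} = \left(6 + \frac{11 X}{2}\right)^{2}$ ($c{\left(X,R \right)} = \left(- \frac{9 \left(- \frac{4}{3} - X\right)}{2} + X\right)^{2} = \left(\left(6 + \frac{9 X}{2}\right) + X\right)^{2} = \left(6 + \frac{11 X}{2}\right)^{2}$)
$\frac{a{\left(c{\left(27,27 \right)} \right)}}{948088} = - \frac{973}{948088}$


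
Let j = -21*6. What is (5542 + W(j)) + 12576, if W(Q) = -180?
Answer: 17938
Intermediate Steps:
j = -126
(5542 + W(j)) + 12576 = (5542 - 180) + 12576 = 5362 + 12576 = 17938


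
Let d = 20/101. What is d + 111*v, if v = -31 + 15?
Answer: -179356/101 ≈ -1775.8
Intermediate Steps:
d = 20/101 (d = 20*(1/101) = 20/101 ≈ 0.19802)
v = -16
d + 111*v = 20/101 + 111*(-16) = 20/101 - 1776 = -179356/101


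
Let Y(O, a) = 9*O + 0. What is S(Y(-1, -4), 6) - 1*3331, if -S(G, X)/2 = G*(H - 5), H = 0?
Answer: -3421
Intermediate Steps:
Y(O, a) = 9*O
S(G, X) = 10*G (S(G, X) = -2*G*(0 - 5) = -2*G*(-5) = -(-10)*G = 10*G)
S(Y(-1, -4), 6) - 1*3331 = 10*(9*(-1)) - 1*3331 = 10*(-9) - 3331 = -90 - 3331 = -3421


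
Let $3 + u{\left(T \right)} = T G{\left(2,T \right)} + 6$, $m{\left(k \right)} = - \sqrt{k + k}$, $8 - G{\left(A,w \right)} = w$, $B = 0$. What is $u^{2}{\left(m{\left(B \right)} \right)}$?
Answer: $9$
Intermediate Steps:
$G{\left(A,w \right)} = 8 - w$
$m{\left(k \right)} = - \sqrt{2} \sqrt{k}$ ($m{\left(k \right)} = - \sqrt{2 k} = - \sqrt{2} \sqrt{k}$)
$u{\left(T \right)} = 3 + T \left(8 - T\right)$ ($u{\left(T \right)} = -3 + \left(T \left(8 - T\right) + 6\right) = -3 + \left(6 + T \left(8 - T\right)\right) = 3 + T \left(8 - T\right)$)
$u^{2}{\left(m{\left(B \right)} \right)} = \left(3 - - \sqrt{2} \sqrt{0} \left(-8 - \sqrt{2} \sqrt{0}\right)\right)^{2} = \left(3 - \left(-1\right) \sqrt{2} \cdot 0 \left(-8 - \sqrt{2} \cdot 0\right)\right)^{2} = \left(3 - 0 \left(-8 + 0\right)\right)^{2} = \left(3 - 0 \left(-8\right)\right)^{2} = \left(3 + 0\right)^{2} = 3^{2} = 9$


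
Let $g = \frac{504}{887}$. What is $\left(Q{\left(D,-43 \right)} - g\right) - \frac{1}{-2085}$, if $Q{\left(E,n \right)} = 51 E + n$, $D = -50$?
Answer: $- \frac{4796531188}{1849395} \approx -2593.6$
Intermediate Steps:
$g = \frac{504}{887}$ ($g = 504 \cdot \frac{1}{887} = \frac{504}{887} \approx 0.56821$)
$Q{\left(E,n \right)} = n + 51 E$
$\left(Q{\left(D,-43 \right)} - g\right) - \frac{1}{-2085} = \left(\left(-43 + 51 \left(-50\right)\right) - \frac{504}{887}\right) - \frac{1}{-2085} = \left(\left(-43 - 2550\right) - \frac{504}{887}\right) - - \frac{1}{2085} = \left(-2593 - \frac{504}{887}\right) + \frac{1}{2085} = - \frac{2300495}{887} + \frac{1}{2085} = - \frac{4796531188}{1849395}$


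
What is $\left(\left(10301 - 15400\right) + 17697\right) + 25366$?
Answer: $37964$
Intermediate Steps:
$\left(\left(10301 - 15400\right) + 17697\right) + 25366 = \left(-5099 + 17697\right) + 25366 = 12598 + 25366 = 37964$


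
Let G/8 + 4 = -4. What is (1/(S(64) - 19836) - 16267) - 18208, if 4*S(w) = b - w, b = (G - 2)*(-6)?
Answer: -680984676/19753 ≈ -34475.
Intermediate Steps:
G = -64 (G = -32 + 8*(-4) = -32 - 32 = -64)
b = 396 (b = (-64 - 2)*(-6) = -66*(-6) = 396)
S(w) = 99 - w/4 (S(w) = (396 - w)/4 = 99 - w/4)
(1/(S(64) - 19836) - 16267) - 18208 = (1/((99 - ¼*64) - 19836) - 16267) - 18208 = (1/((99 - 16) - 19836) - 16267) - 18208 = (1/(83 - 19836) - 16267) - 18208 = (1/(-19753) - 16267) - 18208 = (-1/19753 - 16267) - 18208 = -321322052/19753 - 18208 = -680984676/19753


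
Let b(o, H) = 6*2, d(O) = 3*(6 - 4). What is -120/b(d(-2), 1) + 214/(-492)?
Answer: -2567/246 ≈ -10.435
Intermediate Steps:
d(O) = 6 (d(O) = 3*2 = 6)
b(o, H) = 12
-120/b(d(-2), 1) + 214/(-492) = -120/12 + 214/(-492) = -120*1/12 + 214*(-1/492) = -10 - 107/246 = -2567/246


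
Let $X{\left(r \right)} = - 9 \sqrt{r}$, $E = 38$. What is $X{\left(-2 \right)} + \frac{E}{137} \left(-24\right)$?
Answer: $- \frac{912}{137} - 9 i \sqrt{2} \approx -6.6569 - 12.728 i$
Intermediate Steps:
$X{\left(-2 \right)} + \frac{E}{137} \left(-24\right) = - 9 \sqrt{-2} + \frac{38}{137} \left(-24\right) = - 9 i \sqrt{2} + 38 \cdot \frac{1}{137} \left(-24\right) = - 9 i \sqrt{2} + \frac{38}{137} \left(-24\right) = - 9 i \sqrt{2} - \frac{912}{137} = - \frac{912}{137} - 9 i \sqrt{2}$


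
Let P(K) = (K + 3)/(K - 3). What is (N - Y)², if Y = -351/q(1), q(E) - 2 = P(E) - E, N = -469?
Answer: 672400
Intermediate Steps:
P(K) = (3 + K)/(-3 + K)
q(E) = 2 - E + (3 + E)/(-3 + E) (q(E) = 2 + ((3 + E)/(-3 + E) - E) = 2 + (-E + (3 + E)/(-3 + E)) = 2 - E + (3 + E)/(-3 + E))
Y = 351 (Y = -351*(-3 + 1)/(-3 - 1*1² + 6*1) = -351*(-2/(-3 - 1*1 + 6)) = -351*(-2/(-3 - 1 + 6)) = -351/((-½*2)) = -351/(-1) = -351*(-1) = 351)
(N - Y)² = (-469 - 1*351)² = (-469 - 351)² = (-820)² = 672400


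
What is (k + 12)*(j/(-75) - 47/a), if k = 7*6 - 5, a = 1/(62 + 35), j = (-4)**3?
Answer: -16751189/75 ≈ -2.2335e+5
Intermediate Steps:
j = -64
a = 1/97 ≈ 0.010309
k = 37 (k = 42 - 5 = 37)
(k + 12)*(j/(-75) - 47/a) = (37 + 12)*(-64/(-75) - 47/1/97) = 49*(-64*(-1/75) - 47*97) = 49*(64/75 - 4559) = 49*(-341861/75) = -16751189/75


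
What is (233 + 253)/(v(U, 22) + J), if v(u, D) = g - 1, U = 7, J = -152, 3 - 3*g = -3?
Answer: -486/151 ≈ -3.2185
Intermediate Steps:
g = 2 (g = 1 - 1/3*(-3) = 1 + 1 = 2)
v(u, D) = 1 (v(u, D) = 2 - 1 = 1)
(233 + 253)/(v(U, 22) + J) = (233 + 253)/(1 - 152) = 486/(-151) = 486*(-1/151) = -486/151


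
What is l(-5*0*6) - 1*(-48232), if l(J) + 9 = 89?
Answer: 48312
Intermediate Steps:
l(J) = 80 (l(J) = -9 + 89 = 80)
l(-5*0*6) - 1*(-48232) = 80 - 1*(-48232) = 80 + 48232 = 48312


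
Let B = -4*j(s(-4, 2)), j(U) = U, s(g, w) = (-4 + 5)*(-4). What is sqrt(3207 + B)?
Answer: sqrt(3223) ≈ 56.771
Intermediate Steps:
s(g, w) = -4 (s(g, w) = 1*(-4) = -4)
B = 16 (B = -4*(-4) = 16)
sqrt(3207 + B) = sqrt(3207 + 16) = sqrt(3223)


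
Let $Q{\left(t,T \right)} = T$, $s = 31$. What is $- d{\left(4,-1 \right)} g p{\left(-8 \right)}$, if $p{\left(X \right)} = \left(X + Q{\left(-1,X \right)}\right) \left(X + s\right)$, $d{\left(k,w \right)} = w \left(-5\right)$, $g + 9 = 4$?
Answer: $-9200$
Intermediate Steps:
$g = -5$ ($g = -9 + 4 = -5$)
$d{\left(k,w \right)} = - 5 w$
$p{\left(X \right)} = 2 X \left(31 + X\right)$ ($p{\left(X \right)} = \left(X + X\right) \left(X + 31\right) = 2 X \left(31 + X\right)$)
$- d{\left(4,-1 \right)} g p{\left(-8 \right)} = - \left(-5\right) \left(-1\right) \left(-5\right) 2 \left(-8\right) \left(31 - 8\right) = - 5 \left(-5\right) 2 \left(-8\right) 23 = - \left(-25\right) \left(-368\right) = \left(-1\right) 9200 = -9200$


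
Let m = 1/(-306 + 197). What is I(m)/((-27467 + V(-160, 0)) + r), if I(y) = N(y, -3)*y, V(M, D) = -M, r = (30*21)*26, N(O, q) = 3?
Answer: 3/1191043 ≈ 2.5188e-6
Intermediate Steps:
m = -1/109 (m = 1/(-109) = -1/109 ≈ -0.0091743)
r = 16380 (r = 630*26 = 16380)
I(y) = 3*y
I(m)/((-27467 + V(-160, 0)) + r) = (3*(-1/109))/((-27467 - 1*(-160)) + 16380) = -3/(109*((-27467 + 160) + 16380)) = -3/(109*(-27307 + 16380)) = -3/109/(-10927) = -3/109*(-1/10927) = 3/1191043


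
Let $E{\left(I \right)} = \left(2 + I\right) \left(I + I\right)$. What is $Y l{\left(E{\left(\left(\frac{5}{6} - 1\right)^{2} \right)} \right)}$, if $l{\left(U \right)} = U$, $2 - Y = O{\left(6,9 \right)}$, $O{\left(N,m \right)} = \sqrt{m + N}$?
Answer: $\frac{73}{324} - \frac{73 \sqrt{15}}{648} \approx -0.211$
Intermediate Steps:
$O{\left(N,m \right)} = \sqrt{N + m}$
$E{\left(I \right)} = 2 I \left(2 + I\right)$ ($E{\left(I \right)} = \left(2 + I\right) 2 I = 2 I \left(2 + I\right)$)
$Y = 2 - \sqrt{15}$ ($Y = 2 - \sqrt{6 + 9} = 2 - \sqrt{15} \approx -1.873$)
$Y l{\left(E{\left(\left(\frac{5}{6} - 1\right)^{2} \right)} \right)} = \left(2 - \sqrt{15}\right) 2 \left(\frac{5}{6} - 1\right)^{2} \left(2 + \left(\frac{5}{6} - 1\right)^{2}\right) = \left(2 - \sqrt{15}\right) 2 \left(- \frac{1}{6}\right)^{2} \left(2 + \left(- \frac{1}{6}\right)^{2}\right) = \left(2 - \sqrt{15}\right) 2 \cdot \frac{1}{36} \left(2 + \frac{1}{36}\right) = \left(2 - \sqrt{15}\right) 2 \cdot \frac{1}{36} \cdot \frac{73}{36} = \left(2 - \sqrt{15}\right) \frac{73}{648} = \frac{73}{324} - \frac{73 \sqrt{15}}{648}$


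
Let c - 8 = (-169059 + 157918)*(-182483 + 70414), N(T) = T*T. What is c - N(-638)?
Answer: 1248153693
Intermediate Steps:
N(T) = T**2
c = 1248560737 (c = 8 + (-169059 + 157918)*(-182483 + 70414) = 8 - 11141*(-112069) = 8 + 1248560729 = 1248560737)
c - N(-638) = 1248560737 - 1*(-638)**2 = 1248560737 - 1*407044 = 1248560737 - 407044 = 1248153693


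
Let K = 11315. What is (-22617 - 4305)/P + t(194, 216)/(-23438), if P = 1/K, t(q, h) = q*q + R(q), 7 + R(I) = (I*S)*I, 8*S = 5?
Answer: -14279481150983/46876 ≈ -3.0462e+8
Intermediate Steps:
S = 5/8 (S = (1/8)*5 = 5/8 ≈ 0.62500)
R(I) = -7 + 5*I**2/8 (R(I) = -7 + (I*(5/8))*I = -7 + (5*I/8)*I = -7 + 5*I**2/8)
t(q, h) = -7 + 13*q**2/8 (t(q, h) = q*q + (-7 + 5*q**2/8) = q**2 + (-7 + 5*q**2/8) = -7 + 13*q**2/8)
P = 1/11315 ≈ 8.8378e-5
(-22617 - 4305)/P + t(194, 216)/(-23438) = (-22617 - 4305)/(1/11315) + (-7 + (13/8)*194**2)/(-23438) = -26922*11315 + (-7 + (13/8)*37636)*(-1/23438) = -304622430 + (-7 + 122317/2)*(-1/23438) = -304622430 + (122303/2)*(-1/23438) = -304622430 - 122303/46876 = -14279481150983/46876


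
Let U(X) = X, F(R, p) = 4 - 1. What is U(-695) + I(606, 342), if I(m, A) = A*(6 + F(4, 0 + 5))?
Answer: 2383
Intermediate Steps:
F(R, p) = 3
I(m, A) = 9*A (I(m, A) = A*(6 + 3) = A*9 = 9*A)
U(-695) + I(606, 342) = -695 + 9*342 = -695 + 3078 = 2383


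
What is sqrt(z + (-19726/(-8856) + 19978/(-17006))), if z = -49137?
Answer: I*sqrt(1934890603356543459)/6275214 ≈ 221.67*I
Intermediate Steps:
sqrt(z + (-19726/(-8856) + 19978/(-17006))) = sqrt(-49137 + (-19726/(-8856) + 19978/(-17006))) = sqrt(-49137 + (-19726*(-1/8856) + 19978*(-1/17006))) = sqrt(-49137 + (9863/4428 - 9989/8503)) = sqrt(-49137 + 39633797/37651284) = sqrt(-1850031508111/37651284) = I*sqrt(1934890603356543459)/6275214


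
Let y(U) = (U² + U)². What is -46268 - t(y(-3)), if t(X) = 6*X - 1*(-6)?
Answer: -46490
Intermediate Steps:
y(U) = (U + U²)²
t(X) = 6 + 6*X (t(X) = 6*X + 6 = 6 + 6*X)
-46268 - t(y(-3)) = -46268 - (6 + 6*((-3)²*(1 - 3)²)) = -46268 - (6 + 6*(9*(-2)²)) = -46268 - (6 + 6*(9*4)) = -46268 - (6 + 6*36) = -46268 - (6 + 216) = -46268 - 1*222 = -46268 - 222 = -46490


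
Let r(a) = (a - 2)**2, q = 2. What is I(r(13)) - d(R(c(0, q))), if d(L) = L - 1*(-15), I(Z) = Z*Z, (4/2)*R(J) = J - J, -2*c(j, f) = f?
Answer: 14626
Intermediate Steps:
c(j, f) = -f/2
R(J) = 0 (R(J) = (J - J)/2 = (1/2)*0 = 0)
r(a) = (-2 + a)**2
I(Z) = Z**2
d(L) = 15 + L (d(L) = L + 15 = 15 + L)
I(r(13)) - d(R(c(0, q))) = ((-2 + 13)**2)**2 - (15 + 0) = (11**2)**2 - 1*15 = 121**2 - 15 = 14641 - 15 = 14626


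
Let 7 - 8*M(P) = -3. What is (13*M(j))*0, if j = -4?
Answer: 0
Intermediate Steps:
M(P) = 5/4 (M(P) = 7/8 - ⅛*(-3) = 7/8 + 3/8 = 5/4)
(13*M(j))*0 = (13*(5/4))*0 = (65/4)*0 = 0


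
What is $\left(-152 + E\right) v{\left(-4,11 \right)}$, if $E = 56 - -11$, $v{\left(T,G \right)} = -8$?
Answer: $680$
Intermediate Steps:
$E = 67$ ($E = 56 + 11 = 67$)
$\left(-152 + E\right) v{\left(-4,11 \right)} = \left(-152 + 67\right) \left(-8\right) = \left(-85\right) \left(-8\right) = 680$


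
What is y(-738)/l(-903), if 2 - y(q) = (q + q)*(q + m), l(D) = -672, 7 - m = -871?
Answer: -103321/336 ≈ -307.50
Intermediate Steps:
m = 878 (m = 7 - 1*(-871) = 7 + 871 = 878)
y(q) = 2 - 2*q*(878 + q) (y(q) = 2 - (q + q)*(q + 878) = 2 - 2*q*(878 + q))
y(-738)/l(-903) = (2 - 1756*(-738) - 2*(-738)²)/(-672) = (2 + 1295928 - 2*544644)*(-1/672) = (2 + 1295928 - 1089288)*(-1/672) = 206642*(-1/672) = -103321/336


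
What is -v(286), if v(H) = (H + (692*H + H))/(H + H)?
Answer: -347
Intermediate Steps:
v(H) = 347 (v(H) = (H + 693*H)/((2*H)) = (694*H)*(1/(2*H)) = 347)
-v(286) = -1*347 = -347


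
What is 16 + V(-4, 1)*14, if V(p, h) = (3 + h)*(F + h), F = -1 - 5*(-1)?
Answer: 296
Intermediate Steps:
F = 4 (F = -1 + 5 = 4)
V(p, h) = (3 + h)*(4 + h)
16 + V(-4, 1)*14 = 16 + (12 + 1² + 7*1)*14 = 16 + (12 + 1 + 7)*14 = 16 + 20*14 = 16 + 280 = 296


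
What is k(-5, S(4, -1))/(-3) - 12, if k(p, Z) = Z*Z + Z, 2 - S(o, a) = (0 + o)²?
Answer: -218/3 ≈ -72.667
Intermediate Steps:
S(o, a) = 2 - o² (S(o, a) = 2 - (0 + o)² = 2 - o²)
k(p, Z) = Z + Z² (k(p, Z) = Z² + Z = Z + Z²)
k(-5, S(4, -1))/(-3) - 12 = ((2 - 1*4²)*(1 + (2 - 1*4²)))/(-3) - 12 = -(2 - 1*16)*(1 + (2 - 1*16))/3 - 12 = -(2 - 16)*(1 + (2 - 16))/3 - 12 = -(-14)*(1 - 14)/3 - 12 = -(-14)*(-13)/3 - 12 = -⅓*182 - 12 = -182/3 - 12 = -218/3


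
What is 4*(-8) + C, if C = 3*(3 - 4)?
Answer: -35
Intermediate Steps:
C = -3 (C = 3*(-1) = -3)
4*(-8) + C = 4*(-8) - 3 = -32 - 3 = -35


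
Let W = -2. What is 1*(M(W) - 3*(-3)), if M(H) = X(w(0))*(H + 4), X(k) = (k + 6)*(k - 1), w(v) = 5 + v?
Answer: 97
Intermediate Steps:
X(k) = (-1 + k)*(6 + k) (X(k) = (6 + k)*(-1 + k) = (-1 + k)*(6 + k))
M(H) = 176 + 44*H (M(H) = (-6 + (5 + 0)**2 + 5*(5 + 0))*(H + 4) = (-6 + 5**2 + 5*5)*(4 + H) = (-6 + 25 + 25)*(4 + H) = 44*(4 + H) = 176 + 44*H)
1*(M(W) - 3*(-3)) = 1*((176 + 44*(-2)) - 3*(-3)) = 1*((176 - 88) + 9) = 1*(88 + 9) = 1*97 = 97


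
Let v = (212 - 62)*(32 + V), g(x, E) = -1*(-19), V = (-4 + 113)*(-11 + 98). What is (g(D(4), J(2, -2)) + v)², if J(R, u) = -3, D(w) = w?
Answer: 2037096798361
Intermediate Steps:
V = 9483 (V = 109*87 = 9483)
g(x, E) = 19
v = 1427250 (v = (212 - 62)*(32 + 9483) = 150*9515 = 1427250)
(g(D(4), J(2, -2)) + v)² = (19 + 1427250)² = 1427269² = 2037096798361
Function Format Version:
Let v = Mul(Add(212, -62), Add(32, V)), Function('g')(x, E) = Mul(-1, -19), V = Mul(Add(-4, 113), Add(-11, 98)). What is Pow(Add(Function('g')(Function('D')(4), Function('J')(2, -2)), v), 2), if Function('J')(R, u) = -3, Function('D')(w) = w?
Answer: 2037096798361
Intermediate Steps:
V = 9483 (V = Mul(109, 87) = 9483)
Function('g')(x, E) = 19
v = 1427250 (v = Mul(Add(212, -62), Add(32, 9483)) = Mul(150, 9515) = 1427250)
Pow(Add(Function('g')(Function('D')(4), Function('J')(2, -2)), v), 2) = Pow(Add(19, 1427250), 2) = Pow(1427269, 2) = 2037096798361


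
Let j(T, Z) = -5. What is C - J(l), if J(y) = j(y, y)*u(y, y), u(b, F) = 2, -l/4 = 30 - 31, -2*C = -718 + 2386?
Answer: -824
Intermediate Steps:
C = -834 (C = -(-718 + 2386)/2 = -1/2*1668 = -834)
l = 4 (l = -4*(30 - 31) = -4*(-1) = 4)
J(y) = -10 (J(y) = -5*2 = -10)
C - J(l) = -834 - 1*(-10) = -834 + 10 = -824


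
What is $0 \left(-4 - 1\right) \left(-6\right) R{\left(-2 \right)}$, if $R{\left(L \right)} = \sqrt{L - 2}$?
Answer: $0$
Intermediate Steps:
$R{\left(L \right)} = \sqrt{-2 + L}$
$0 \left(-4 - 1\right) \left(-6\right) R{\left(-2 \right)} = 0 \left(-4 - 1\right) \left(-6\right) \sqrt{-2 - 2} = 0 \left(-5\right) \left(-6\right) \sqrt{-4} = 0 \left(-6\right) 2 i = 0 \cdot 2 i = 0$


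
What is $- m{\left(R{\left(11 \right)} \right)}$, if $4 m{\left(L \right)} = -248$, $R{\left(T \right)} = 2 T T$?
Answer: $62$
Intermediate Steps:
$R{\left(T \right)} = 2 T^{2}$
$m{\left(L \right)} = -62$ ($m{\left(L \right)} = \frac{1}{4} \left(-248\right) = -62$)
$- m{\left(R{\left(11 \right)} \right)} = \left(-1\right) \left(-62\right) = 62$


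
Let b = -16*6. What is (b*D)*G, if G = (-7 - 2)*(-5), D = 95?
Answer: -410400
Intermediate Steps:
b = -96
G = 45 (G = -9*(-5) = 45)
(b*D)*G = -96*95*45 = -9120*45 = -410400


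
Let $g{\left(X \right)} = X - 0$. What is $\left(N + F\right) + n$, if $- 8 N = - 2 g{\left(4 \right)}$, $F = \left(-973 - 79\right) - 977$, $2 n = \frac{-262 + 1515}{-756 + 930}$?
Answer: $- \frac{704491}{348} \approx -2024.4$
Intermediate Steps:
$n = \frac{1253}{348}$ ($n = \frac{\left(-262 + 1515\right) \frac{1}{-756 + 930}}{2} = \frac{1253 \cdot \frac{1}{174}}{2} = \frac{1}{2} \cdot \frac{1253}{174} = \frac{1253}{348} \approx 3.6006$)
$g{\left(X \right)} = X$ ($g{\left(X \right)} = X + 0 = X$)
$F = -2029$ ($F = -1052 - 977 = -2029$)
$N = 1$ ($N = - \frac{\left(-2\right) 4}{8} = \left(- \frac{1}{8}\right) \left(-8\right) = 1$)
$\left(N + F\right) + n = \left(1 - 2029\right) + \frac{1253}{348} = -2028 + \frac{1253}{348} = - \frac{704491}{348}$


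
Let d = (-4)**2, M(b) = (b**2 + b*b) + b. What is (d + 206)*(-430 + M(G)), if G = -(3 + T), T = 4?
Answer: -75258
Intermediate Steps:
G = -7 (G = -(3 + 4) = -1*7 = -7)
M(b) = b + 2*b**2 (M(b) = (b**2 + b**2) + b = 2*b**2 + b = b + 2*b**2)
d = 16
(d + 206)*(-430 + M(G)) = (16 + 206)*(-430 - 7*(1 + 2*(-7))) = 222*(-430 - 7*(1 - 14)) = 222*(-430 - 7*(-13)) = 222*(-430 + 91) = 222*(-339) = -75258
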